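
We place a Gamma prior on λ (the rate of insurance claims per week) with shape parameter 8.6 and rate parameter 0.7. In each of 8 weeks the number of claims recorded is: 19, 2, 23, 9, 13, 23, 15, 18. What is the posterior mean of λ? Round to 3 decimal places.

Posterior mean ≈ 15.011

The Poisson likelihood adds the total count to the shape and the number of exposure periods to the rate. Here ∑xᵢ = 122 and n = 8, so shape 8.6→130.6 and rate 0.7→8.7.
Posterior mean = shape/rate = 130.6/8.7 = 15.011.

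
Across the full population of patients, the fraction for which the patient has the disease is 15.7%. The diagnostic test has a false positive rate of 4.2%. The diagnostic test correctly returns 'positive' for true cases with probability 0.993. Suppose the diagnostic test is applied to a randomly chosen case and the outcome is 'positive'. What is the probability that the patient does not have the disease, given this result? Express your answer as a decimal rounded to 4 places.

P(¬H | E) ≈ 0.1851

Write H for 'the patient has the disease'. Prior odds H:¬H = 0.157/0.843 = 0.18624. For the 'positive' outcome, the likelihood ratio is 0.993/0.042 = 23.643.
Posterior odds = 0.18624 × 23.643 = 4.4032, so P(H|E) = 4.4032/(1+4.4032) = 0.8149. Then P(¬H|E) = 1 − 0.8149 = 0.1851.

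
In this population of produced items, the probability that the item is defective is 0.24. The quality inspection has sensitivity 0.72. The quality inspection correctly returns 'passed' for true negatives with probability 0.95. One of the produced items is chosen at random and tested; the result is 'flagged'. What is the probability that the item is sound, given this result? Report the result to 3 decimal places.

Write H for 'the item is defective'. Prior odds H:¬H = 0.24/0.76 = 0.31579. For the 'flagged' outcome, the likelihood ratio is 0.72/0.05 = 14.400.
Posterior odds = 0.31579 × 14.400 = 4.5474, so P(H|E) = 4.5474/(1+4.5474) = 0.820. Then P(¬H|E) = 1 − 0.820 = 0.180.

P(¬H | E) ≈ 0.180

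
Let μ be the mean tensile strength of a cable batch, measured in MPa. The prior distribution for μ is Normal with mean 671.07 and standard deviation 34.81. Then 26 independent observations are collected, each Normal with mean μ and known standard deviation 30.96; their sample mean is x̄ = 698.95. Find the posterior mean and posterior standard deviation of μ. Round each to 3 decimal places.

Prior precision 1/τ₀² = 1/34.81² = 0.00082526; data precision n/σ² = 26/30.96² = 0.0271251.
Posterior precision = 0.00082526 + 0.0271251 = 0.0279504, giving posterior SD = 1/√0.0279504 = 5.981.
Posterior mean = (0.00082526·671.07 + 0.0271251·698.95) / 0.0279504 = 698.127.

Posterior mean ≈ 698.127; posterior SD ≈ 5.981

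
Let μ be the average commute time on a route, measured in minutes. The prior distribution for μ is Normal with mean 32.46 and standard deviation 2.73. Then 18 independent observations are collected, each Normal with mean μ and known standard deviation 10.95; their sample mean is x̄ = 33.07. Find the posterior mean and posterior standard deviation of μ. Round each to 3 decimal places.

Posterior mean ≈ 32.782; posterior SD ≈ 1.875

Prior precision 1/τ₀² = 1/2.73² = 0.134176; data precision n/σ² = 18/10.95² = 0.150122.
Posterior precision = 0.134176 + 0.150122 = 0.284298, giving posterior SD = 1/√0.284298 = 1.875.
Posterior mean = (0.134176·32.46 + 0.150122·33.07) / 0.284298 = 32.782.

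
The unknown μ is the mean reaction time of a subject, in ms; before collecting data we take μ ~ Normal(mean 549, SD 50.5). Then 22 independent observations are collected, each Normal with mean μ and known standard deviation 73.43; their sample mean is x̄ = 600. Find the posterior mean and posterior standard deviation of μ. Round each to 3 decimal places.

Posterior mean ≈ 595.528; posterior SD ≈ 14.953

With known σ, the Normal prior is conjugate. Weight on the data is w = (n/σ²)/(n/σ² + 1/τ₀²) = 0.00408015/(0.00408015+0.00039212) = 0.91232.
Posterior mean = w·x̄ + (1−w)·μ₀ = 0.91232·600 + 0.087678·549 = 595.528. Posterior variance = 1/(0.00408015+0.00039212) = 223.600, so SD = 14.953.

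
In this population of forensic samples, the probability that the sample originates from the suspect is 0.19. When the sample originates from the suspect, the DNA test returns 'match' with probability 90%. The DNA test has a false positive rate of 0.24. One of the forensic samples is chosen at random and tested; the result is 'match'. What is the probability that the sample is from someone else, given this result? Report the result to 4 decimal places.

Let H be the event that the sample originates from the suspect. P(H) = 0.19, so P(¬H) = 0.81. With E the 'match' result, P(E|H) = 0.9 and P(E|¬H) = 0.24.
P(E) = 0.9·0.19 + 0.24·0.81 = 0.17100 + 0.19440 = 0.36540.
By Bayes' theorem, P(H|E) = 0.17100 / 0.36540 = 0.4680. Hence P(¬H|E) = 1 − 0.4680 = 0.5320.

P(¬H | E) ≈ 0.5320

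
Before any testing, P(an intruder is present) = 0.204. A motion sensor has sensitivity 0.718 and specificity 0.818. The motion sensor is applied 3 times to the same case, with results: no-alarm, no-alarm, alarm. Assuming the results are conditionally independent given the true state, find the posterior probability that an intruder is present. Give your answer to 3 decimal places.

Let H be the event that an intruder is present; start with P(H) = 0.204. P('alarm'|H) = 0.718, P('alarm'|¬H) = 0.182.
Update on result 1 ('no-alarm'): P(H) ← 0.282·0.2040 / (0.282·0.2040 + 0.818·0.7960) = 0.057528/0.70866 = 0.0812.
Update on result 2 ('no-alarm'): P(H) ← 0.282·0.0812 / (0.282·0.0812 + 0.818·0.9188) = 0.022892/0.77449 = 0.0296.
Update on result 3 ('alarm'): P(H) ← 0.718·0.0296 / (0.718·0.0296 + 0.182·0.9704) = 0.021223/0.19784 = 0.1073.

Posterior P(H) ≈ 0.107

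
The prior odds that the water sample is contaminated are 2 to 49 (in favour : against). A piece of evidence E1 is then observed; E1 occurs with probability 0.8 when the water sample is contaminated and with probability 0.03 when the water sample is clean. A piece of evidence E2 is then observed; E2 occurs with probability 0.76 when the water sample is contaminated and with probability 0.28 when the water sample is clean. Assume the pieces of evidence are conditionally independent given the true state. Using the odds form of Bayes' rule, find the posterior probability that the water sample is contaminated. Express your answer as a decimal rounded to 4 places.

Posterior probability ≈ 0.7471

Prior odds = 2/49 = 0.040816. In log-odds, ln(0.040816) = -3.1987.
Add log likelihood ratios: ln(26.667) + ln(2.7143) = 4.2819.
Posterior log-odds = 1.0833, so posterior odds = exp(1.0833) = 2.9543. Converting, P(H|E) = 2.9543/3.9543 = 0.7471.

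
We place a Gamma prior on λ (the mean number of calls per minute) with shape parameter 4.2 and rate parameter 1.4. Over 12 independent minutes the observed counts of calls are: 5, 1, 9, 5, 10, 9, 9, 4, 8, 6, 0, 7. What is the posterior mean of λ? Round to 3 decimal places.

Posterior mean ≈ 5.761

Total count ∑xᵢ = 73 over n = 12 minutes.
Gamma is conjugate to the Poisson likelihood: posterior is Gamma(shape = 4.2+73 = 77.2, rate = 1.4+12 = 13.4).
Posterior mean = shape/rate = 77.2/13.4 = 5.761.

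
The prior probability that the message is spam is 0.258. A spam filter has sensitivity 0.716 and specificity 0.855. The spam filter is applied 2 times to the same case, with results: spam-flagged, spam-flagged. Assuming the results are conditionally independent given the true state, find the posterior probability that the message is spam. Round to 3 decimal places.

Posterior P(H) ≈ 0.894

Let H be the event that the message is spam; start with P(H) = 0.258. P('spam-flagged'|H) = 0.716, P('spam-flagged'|¬H) = 0.145.
Update on result 1 ('spam-flagged'): P(H) ← 0.716·0.2580 / (0.716·0.2580 + 0.145·0.7420) = 0.18473/0.29232 = 0.6319.
Update on result 2 ('spam-flagged'): P(H) ← 0.716·0.6319 / (0.716·0.6319 + 0.145·0.3681) = 0.45247/0.50584 = 0.8945.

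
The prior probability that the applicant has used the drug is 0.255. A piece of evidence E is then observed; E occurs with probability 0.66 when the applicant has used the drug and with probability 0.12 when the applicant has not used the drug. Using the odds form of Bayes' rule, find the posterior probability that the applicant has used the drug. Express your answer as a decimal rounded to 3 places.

Prior odds = 0.255/(1−0.255) = 0.34228. In log-odds, ln(0.34228) = -1.0721.
Add log likelihood ratio: ln(5.5000) = 1.7047.
Posterior log-odds = 0.63263, so posterior odds = exp(0.63263) = 1.8826. Converting, P(H|E) = 1.8826/2.8826 = 0.653.

Posterior probability ≈ 0.653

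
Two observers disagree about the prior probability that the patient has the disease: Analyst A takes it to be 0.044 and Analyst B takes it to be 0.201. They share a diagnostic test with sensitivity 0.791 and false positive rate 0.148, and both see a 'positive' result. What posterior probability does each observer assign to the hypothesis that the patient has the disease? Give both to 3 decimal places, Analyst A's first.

Analyst A: 0.197; Analyst B: 0.573

P('+'|H) = 0.791, P('+'|¬H) = 0.148.
Analyst A: numerator 0.791·0.044 = 0.034804; evidence = 0.034804+0.148·0.956 = 0.17629; posterior = 0.197.
Analyst B: numerator 0.791·0.201 = 0.15899; evidence = 0.15899+0.148·0.799 = 0.27724; posterior = 0.573.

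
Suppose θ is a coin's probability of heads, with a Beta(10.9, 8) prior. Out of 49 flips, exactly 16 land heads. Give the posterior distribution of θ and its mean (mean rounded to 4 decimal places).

Posterior: Beta(26.9, 41); mean ≈ 0.3962

The binomial likelihood is conjugate to the Beta prior: with 16 successes and 33 failures, the posterior is Beta(10.9+16, 8+33) = Beta(26.9, 41).
E[θ | data] = 26.9/(26.9+41) = 0.3962.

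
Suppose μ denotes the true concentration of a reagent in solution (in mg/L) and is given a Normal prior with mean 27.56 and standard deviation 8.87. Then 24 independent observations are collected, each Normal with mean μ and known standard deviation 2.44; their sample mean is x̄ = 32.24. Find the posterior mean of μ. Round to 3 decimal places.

With known σ, the Normal prior is conjugate. Weight on the data is w = (n/σ²)/(n/σ² + 1/τ₀²) = 4.03117/(4.03117+0.0127102) = 0.99686.
Posterior mean = w·x̄ + (1−w)·μ₀ = 0.99686·32.24 + 0.0031431·27.56 = 32.225.

Posterior mean ≈ 32.225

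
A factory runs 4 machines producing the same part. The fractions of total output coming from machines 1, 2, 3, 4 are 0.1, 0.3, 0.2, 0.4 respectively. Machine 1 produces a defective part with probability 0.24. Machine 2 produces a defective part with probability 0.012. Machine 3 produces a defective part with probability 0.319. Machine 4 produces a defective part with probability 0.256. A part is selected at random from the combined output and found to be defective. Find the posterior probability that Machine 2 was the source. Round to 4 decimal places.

Posterior probability ≈ 0.0186

P(defective|M1) = 0.24; P(defective|M2) = 0.012; P(defective|M3) = 0.319; P(defective|M4) = 0.256.
Prior × likelihood for each source: 0.1·0.24=0.02400, 0.3·0.012=0.003600, 0.2·0.319=0.06380, 0.4·0.256=0.1024. Summing gives P(defective) = 0.19380.
P(Machine 2 | defective) = 0.003600 / 0.19380 = 0.0186.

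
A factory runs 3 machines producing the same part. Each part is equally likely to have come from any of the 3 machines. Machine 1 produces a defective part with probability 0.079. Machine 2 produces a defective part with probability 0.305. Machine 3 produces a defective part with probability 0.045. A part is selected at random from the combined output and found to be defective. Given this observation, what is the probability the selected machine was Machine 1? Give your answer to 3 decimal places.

Posterior probability ≈ 0.184

P(defective|M1) = 0.079; P(defective|M2) = 0.305; P(defective|M3) = 0.045.
Prior × likelihood for each source: 0.333333·0.079=0.02633, 0.333333·0.305=0.1017, 0.333333·0.045=0.01500. Summing gives P(defective) = 0.14300.
P(Machine 1 | defective) = 0.02633 / 0.14300 = 0.184.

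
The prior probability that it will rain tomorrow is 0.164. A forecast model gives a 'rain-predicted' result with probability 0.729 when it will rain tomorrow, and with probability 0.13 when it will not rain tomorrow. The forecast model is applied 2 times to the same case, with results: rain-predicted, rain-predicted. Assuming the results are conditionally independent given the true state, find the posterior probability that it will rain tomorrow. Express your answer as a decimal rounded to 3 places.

With H the event that it will rain tomorrow, the joint likelihood of the observed sequence is P(data|H) = 0.729·0.729 = 0.53144 and P(data|¬H) = 0.13·0.13 = 0.016900.
Bayes: P(H|data) = 0.164·0.53144 / (0.164·0.53144 + 0.836·0.016900) = 0.087156/0.10128 = 0.8605.

Posterior P(H) ≈ 0.861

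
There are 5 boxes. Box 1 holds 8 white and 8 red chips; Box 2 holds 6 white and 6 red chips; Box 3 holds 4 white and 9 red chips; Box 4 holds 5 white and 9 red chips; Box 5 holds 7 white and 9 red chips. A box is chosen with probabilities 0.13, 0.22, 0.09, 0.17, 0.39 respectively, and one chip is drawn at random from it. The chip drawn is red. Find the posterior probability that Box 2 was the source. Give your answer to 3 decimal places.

Posterior probability ≈ 0.194

P(red|Box 1) = 0.5; P(red|Box 2) = 0.5; P(red|Box 3) = 0.6923; P(red|Box 4) = 0.6429; P(red|Box 5) = 0.5625.
Prior × likelihood for each source: 0.13·0.5=0.06500, 0.22·0.5=0.1100, 0.09·0.6923=0.06231, 0.17·0.6429=0.1093, 0.39·0.5625=0.2194. Summing gives P(red) = 0.56597.
P(Box 2 | red) = 0.1100 / 0.56597 = 0.194.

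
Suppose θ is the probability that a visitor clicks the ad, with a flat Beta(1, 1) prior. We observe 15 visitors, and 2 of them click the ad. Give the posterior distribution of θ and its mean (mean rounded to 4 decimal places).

The binomial likelihood is conjugate to the Beta prior: with 2 successes and 13 failures, the posterior is Beta(1+2, 1+13) = Beta(3, 14).
Posterior mean = α/(α+β) = 3/17 = 0.1765.

Posterior: Beta(3, 14); mean ≈ 0.1765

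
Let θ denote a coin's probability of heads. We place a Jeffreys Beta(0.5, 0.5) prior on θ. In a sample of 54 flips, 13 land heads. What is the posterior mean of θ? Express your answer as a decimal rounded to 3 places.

Observing 13 successes and 41 failures updates Beta(0.5, 0.5) by adding the success and failure counts to the two shape parameters: α = 0.5+13 = 13.5, β = 0.5+41 = 41.5.
Posterior mean = α/(α+β) = 13.5/55 = 0.245.

Posterior mean ≈ 0.245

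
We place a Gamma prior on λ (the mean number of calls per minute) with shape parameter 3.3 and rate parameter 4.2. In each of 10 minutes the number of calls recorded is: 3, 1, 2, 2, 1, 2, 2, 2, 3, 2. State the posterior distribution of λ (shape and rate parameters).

The Poisson likelihood adds the total count to the shape and the number of exposure periods to the rate. Here ∑xᵢ = 20 and n = 10, so shape 3.3→23.3 and rate 4.2→14.2.

Posterior: Gamma(shape=23.3, rate=14.2)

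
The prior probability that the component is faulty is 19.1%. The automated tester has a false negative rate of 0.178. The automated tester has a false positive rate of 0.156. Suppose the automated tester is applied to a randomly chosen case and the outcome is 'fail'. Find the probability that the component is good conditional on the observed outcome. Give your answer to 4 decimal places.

P(¬H | E) ≈ 0.4456

Write H for 'the component is faulty'. Prior odds H:¬H = 0.191/0.809 = 0.23609. For the 'fail' outcome, the likelihood ratio is 0.822/0.156 = 5.2692.
Posterior odds = 0.23609 × 5.2692 = 1.2440, so P(H|E) = 1.2440/(1+1.2440) = 0.5544. Then P(¬H|E) = 1 − 0.5544 = 0.4456.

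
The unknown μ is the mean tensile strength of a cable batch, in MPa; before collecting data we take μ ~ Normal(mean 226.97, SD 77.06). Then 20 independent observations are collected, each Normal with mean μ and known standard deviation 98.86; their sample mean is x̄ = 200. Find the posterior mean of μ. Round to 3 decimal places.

Posterior mean ≈ 202.051

With known σ, the Normal prior is conjugate. Weight on the data is w = (n/σ²)/(n/σ² + 1/τ₀²) = 0.00204639/(0.00204639+0.00016840) = 0.92397.
Posterior mean = w·x̄ + (1−w)·μ₀ = 0.92397·200 + 0.076034·226.97 = 202.051.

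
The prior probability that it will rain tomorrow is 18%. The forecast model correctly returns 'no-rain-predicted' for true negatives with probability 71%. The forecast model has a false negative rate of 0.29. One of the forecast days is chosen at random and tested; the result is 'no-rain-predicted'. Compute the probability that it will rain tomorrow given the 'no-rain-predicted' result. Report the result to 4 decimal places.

P(H | E) ≈ 0.0823

Let H be the event that it will rain tomorrow. P(H) = 0.18, so P(¬H) = 0.82. With E the 'no-rain-predicted' result, P(E|H) = 0.29 and P(E|¬H) = 0.71.
P(E) = 0.29·0.18 + 0.71·0.82 = 0.052200 + 0.58220 = 0.63440.
By Bayes' theorem, P(H|E) = 0.052200 / 0.63440 = 0.0823.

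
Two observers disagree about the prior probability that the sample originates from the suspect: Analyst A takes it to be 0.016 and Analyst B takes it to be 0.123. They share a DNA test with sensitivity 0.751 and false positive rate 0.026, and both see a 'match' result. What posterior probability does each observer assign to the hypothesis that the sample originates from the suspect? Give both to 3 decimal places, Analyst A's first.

P('+'|H) = 0.751, P('+'|¬H) = 0.026.
Analyst A: numerator 0.751·0.016 = 0.012016; evidence = 0.012016+0.026·0.984 = 0.037600; posterior = 0.320.
Analyst B: numerator 0.751·0.123 = 0.092373; evidence = 0.092373+0.026·0.877 = 0.11517; posterior = 0.802.

Analyst A: 0.320; Analyst B: 0.802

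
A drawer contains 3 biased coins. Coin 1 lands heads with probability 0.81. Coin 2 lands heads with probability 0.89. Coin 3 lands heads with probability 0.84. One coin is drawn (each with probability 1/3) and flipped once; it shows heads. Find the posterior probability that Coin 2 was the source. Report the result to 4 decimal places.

Tabulate prior·likelihood by source: [1] prior 0.333333, lik 0.81, product 0.2700; [2] prior 0.333333, lik 0.89, product 0.2967; [3] prior 0.333333, lik 0.84, product 0.2800.
Normalizing constant = 0.84667; the posterior for Coin 2 is its product over the sum, 0.2967/0.84667 = 0.3504.

Posterior probability ≈ 0.3504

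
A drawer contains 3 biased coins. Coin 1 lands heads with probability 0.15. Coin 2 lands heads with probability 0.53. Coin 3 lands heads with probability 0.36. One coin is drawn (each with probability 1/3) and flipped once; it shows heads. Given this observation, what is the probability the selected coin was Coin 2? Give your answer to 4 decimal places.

Posterior probability ≈ 0.5096

Tabulate prior·likelihood by source: [1] prior 0.333333, lik 0.15, product 0.05000; [2] prior 0.333333, lik 0.53, product 0.1767; [3] prior 0.333333, lik 0.36, product 0.1200.
Normalizing constant = 0.34667; the posterior for Coin 2 is its product over the sum, 0.1767/0.34667 = 0.5096.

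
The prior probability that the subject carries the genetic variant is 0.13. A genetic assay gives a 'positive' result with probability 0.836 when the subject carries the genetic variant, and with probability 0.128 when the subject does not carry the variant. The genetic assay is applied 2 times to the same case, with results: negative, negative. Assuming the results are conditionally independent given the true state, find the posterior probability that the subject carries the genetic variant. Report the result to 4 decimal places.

Let H be the event that the subject carries the genetic variant; start with P(H) = 0.13. P('positive'|H) = 0.836, P('positive'|¬H) = 0.128.
Update on result 1 ('negative'): P(H) ← 0.164·0.1300 / (0.164·0.1300 + 0.872·0.8700) = 0.021320/0.77996 = 0.0273.
Update on result 2 ('negative'): P(H) ← 0.164·0.0273 / (0.164·0.0273 + 0.872·0.9727) = 0.0044829/0.85265 = 0.0053.

Posterior P(H) ≈ 0.0053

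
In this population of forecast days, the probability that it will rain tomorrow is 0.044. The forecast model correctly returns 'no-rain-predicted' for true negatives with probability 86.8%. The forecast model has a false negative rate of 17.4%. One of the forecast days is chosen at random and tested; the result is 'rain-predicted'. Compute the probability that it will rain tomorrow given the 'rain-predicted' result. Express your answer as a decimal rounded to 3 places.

P(H | E) ≈ 0.224

Write H for 'it will rain tomorrow'. Prior odds H:¬H = 0.044/0.956 = 0.046025. For the 'rain-predicted' outcome, the likelihood ratio is 0.826/0.132 = 6.2576.
Posterior odds = 0.046025 × 6.2576 = 0.28801, so P(H|E) = 0.28801/(1+0.28801) = 0.224.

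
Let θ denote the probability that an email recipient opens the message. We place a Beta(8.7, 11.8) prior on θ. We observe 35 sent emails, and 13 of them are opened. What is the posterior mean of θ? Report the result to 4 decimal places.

Posterior mean ≈ 0.3910

Observing 13 successes and 22 failures updates Beta(8.7, 11.8) by adding the success and failure counts to the two shape parameters: α = 8.7+13 = 21.7, β = 11.8+22 = 33.8.
E[θ | data] = 21.7/(21.7+33.8) = 0.3910.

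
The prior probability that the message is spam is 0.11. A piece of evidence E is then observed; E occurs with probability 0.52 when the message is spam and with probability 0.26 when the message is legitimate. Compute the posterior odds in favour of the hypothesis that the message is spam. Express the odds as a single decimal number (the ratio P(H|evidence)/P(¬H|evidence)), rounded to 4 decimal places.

Prior odds = 0.11/(1−0.11) = 0.12360. In log-odds, ln(0.12360) = -2.0907.
Add log likelihood ratio: ln(2.0000) = 0.69315.
Posterior log-odds = -1.3976, so posterior odds = exp(-1.3976) = 0.24719.

Posterior odds ≈ 0.2472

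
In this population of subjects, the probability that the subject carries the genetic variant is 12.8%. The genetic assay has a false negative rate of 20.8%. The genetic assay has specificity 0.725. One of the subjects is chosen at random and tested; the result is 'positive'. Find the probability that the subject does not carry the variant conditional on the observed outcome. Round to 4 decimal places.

P(¬H | E) ≈ 0.7029

Let H be the event that the subject carries the genetic variant. P(H) = 0.128, so P(¬H) = 0.872. With E the 'positive' result, P(E|H) = 0.792 and P(E|¬H) = 0.275.
P(E) = 0.792·0.128 + 0.275·0.872 = 0.10138 + 0.23980 = 0.34118.
By Bayes' theorem, P(H|E) = 0.10138 / 0.34118 = 0.2971. Hence P(¬H|E) = 1 − 0.2971 = 0.7029.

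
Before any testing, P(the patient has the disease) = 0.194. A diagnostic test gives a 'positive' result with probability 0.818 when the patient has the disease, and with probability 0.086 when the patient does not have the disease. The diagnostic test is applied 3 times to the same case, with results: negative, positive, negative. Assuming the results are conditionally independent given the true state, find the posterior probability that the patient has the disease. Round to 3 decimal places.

Posterior P(H) ≈ 0.083

With H the event that the patient has the disease, the joint likelihood of the observed sequence is P(data|H) = 0.182·0.818·0.182 = 0.027095 and P(data|¬H) = 0.914·0.086·0.914 = 0.071844.
Bayes: P(H|data) = 0.194·0.027095 / (0.194·0.027095 + 0.806·0.071844) = 0.0052565/0.063163 = 0.0832.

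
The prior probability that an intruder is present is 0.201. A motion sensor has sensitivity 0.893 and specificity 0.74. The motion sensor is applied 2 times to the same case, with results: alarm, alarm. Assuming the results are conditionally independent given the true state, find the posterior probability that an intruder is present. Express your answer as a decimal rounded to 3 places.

Posterior P(H) ≈ 0.748

Let H be the event that an intruder is present; start with P(H) = 0.201. P('alarm'|H) = 0.893, P('alarm'|¬H) = 0.26.
Update on result 1 ('alarm'): P(H) ← 0.893·0.2010 / (0.893·0.2010 + 0.26·0.7990) = 0.17949/0.38723 = 0.4635.
Update on result 2 ('alarm'): P(H) ← 0.893·0.4635 / (0.893·0.4635 + 0.26·0.5365) = 0.41393/0.55341 = 0.7480.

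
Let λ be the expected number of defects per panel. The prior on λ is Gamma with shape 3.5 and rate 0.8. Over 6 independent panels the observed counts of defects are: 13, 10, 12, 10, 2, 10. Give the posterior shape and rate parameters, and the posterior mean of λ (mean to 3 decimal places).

Posterior: Gamma(shape=60.5, rate=6.8); mean ≈ 8.897

The Poisson likelihood adds the total count to the shape and the number of exposure periods to the rate. Here ∑xᵢ = 57 and n = 6, so shape 3.5→60.5 and rate 0.8→6.8.
Posterior mean = shape/rate = 60.5/6.8 = 8.897.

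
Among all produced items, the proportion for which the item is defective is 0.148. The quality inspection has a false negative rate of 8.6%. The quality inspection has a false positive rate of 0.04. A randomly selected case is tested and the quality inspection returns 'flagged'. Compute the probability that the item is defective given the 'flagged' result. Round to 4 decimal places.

P(H | E) ≈ 0.7988

Write H for 'the item is defective'. Prior odds H:¬H = 0.148/0.852 = 0.17371. For the 'flagged' outcome, the likelihood ratio is 0.914/0.04 = 22.850.
Posterior odds = 0.17371 × 22.850 = 3.9692, so P(H|E) = 3.9692/(1+3.9692) = 0.7988.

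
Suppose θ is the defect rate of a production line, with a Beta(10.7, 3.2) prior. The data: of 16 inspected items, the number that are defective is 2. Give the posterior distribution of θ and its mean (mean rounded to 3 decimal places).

Observing 2 successes and 14 failures updates Beta(10.7, 3.2) by adding the success and failure counts to the two shape parameters: α = 10.7+2 = 12.7, β = 3.2+14 = 17.2.
Posterior mean = α/(α+β) = 12.7/29.9 = 0.425.

Posterior: Beta(12.7, 17.2); mean ≈ 0.425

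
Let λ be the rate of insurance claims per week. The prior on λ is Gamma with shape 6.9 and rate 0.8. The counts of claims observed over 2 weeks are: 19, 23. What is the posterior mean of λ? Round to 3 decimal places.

The Poisson likelihood adds the total count to the shape and the number of exposure periods to the rate. Here ∑xᵢ = 42 and n = 2, so shape 6.9→48.9 and rate 0.8→2.8.
Posterior mean = shape/rate = 48.9/2.8 = 17.464.

Posterior mean ≈ 17.464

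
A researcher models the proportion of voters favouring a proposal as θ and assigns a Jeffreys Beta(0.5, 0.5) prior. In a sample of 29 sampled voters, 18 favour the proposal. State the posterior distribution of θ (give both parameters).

Posterior: Beta(18.5, 11.5)

The binomial likelihood is conjugate to the Beta prior: with 18 successes and 11 failures, the posterior is Beta(0.5+18, 0.5+11) = Beta(18.5, 11.5).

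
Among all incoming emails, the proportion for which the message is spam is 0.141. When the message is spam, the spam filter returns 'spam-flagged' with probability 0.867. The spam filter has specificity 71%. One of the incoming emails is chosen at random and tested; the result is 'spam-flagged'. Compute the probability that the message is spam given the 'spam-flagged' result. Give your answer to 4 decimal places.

P(H | E) ≈ 0.3292

Let H be the event that the message is spam. P(H) = 0.141, so P(¬H) = 0.859. With E the 'spam-flagged' result, P(E|H) = 0.867 and P(E|¬H) = 0.29.
P(E) = 0.867·0.141 + 0.29·0.859 = 0.12225 + 0.24911 = 0.37136.
By Bayes' theorem, P(H|E) = 0.12225 / 0.37136 = 0.3292.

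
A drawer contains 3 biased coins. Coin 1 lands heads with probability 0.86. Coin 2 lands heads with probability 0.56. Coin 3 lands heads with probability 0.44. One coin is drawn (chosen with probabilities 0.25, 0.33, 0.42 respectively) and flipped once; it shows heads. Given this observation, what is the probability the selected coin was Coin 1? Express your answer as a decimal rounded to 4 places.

Posterior probability ≈ 0.3678

P(heads|C1) = 0.86; P(heads|C2) = 0.56; P(heads|C3) = 0.44.
Prior × likelihood for each source: 0.25·0.86=0.2150, 0.33·0.56=0.1848, 0.42·0.44=0.1848. Summing gives P(heads) = 0.58460.
P(Coin 1 | heads) = 0.2150 / 0.58460 = 0.3678.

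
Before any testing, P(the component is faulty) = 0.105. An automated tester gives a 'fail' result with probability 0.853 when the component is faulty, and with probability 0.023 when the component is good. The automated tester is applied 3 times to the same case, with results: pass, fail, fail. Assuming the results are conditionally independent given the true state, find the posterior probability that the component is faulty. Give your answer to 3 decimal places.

Let H be the event that the component is faulty; start with P(H) = 0.105. P('fail'|H) = 0.853, P('fail'|¬H) = 0.023.
Update on result 1 ('pass'): P(H) ← 0.147·0.1050 / (0.147·0.1050 + 0.977·0.8950) = 0.015435/0.88985 = 0.0173.
Update on result 2 ('fail'): P(H) ← 0.853·0.0173 / (0.853·0.0173 + 0.023·0.9827) = 0.014796/0.037397 = 0.3956.
Update on result 3 ('fail'): P(H) ← 0.853·0.3956 / (0.853·0.3956 + 0.023·0.6044) = 0.33748/0.35138 = 0.9604.

Posterior P(H) ≈ 0.960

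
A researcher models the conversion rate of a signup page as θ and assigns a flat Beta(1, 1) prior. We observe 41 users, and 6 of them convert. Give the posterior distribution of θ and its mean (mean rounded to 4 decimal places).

Posterior: Beta(7, 36); mean ≈ 0.1628

Observing 6 successes and 35 failures updates Beta(1, 1) by adding the success and failure counts to the two shape parameters: α = 1+6 = 7, β = 1+35 = 36.
E[θ | data] = 7/(7+36) = 0.1628.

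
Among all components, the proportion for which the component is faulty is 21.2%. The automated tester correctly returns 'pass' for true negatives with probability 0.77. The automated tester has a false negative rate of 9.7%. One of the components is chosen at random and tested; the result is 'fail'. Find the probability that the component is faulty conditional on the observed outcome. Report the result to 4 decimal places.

P(H | E) ≈ 0.5137

Write H for 'the component is faulty'. Prior odds H:¬H = 0.212/0.788 = 0.26904. For the 'fail' outcome, the likelihood ratio is 0.903/0.23 = 3.9261.
Posterior odds = 0.26904 × 3.9261 = 1.0563, so P(H|E) = 1.0563/(1+1.0563) = 0.5137.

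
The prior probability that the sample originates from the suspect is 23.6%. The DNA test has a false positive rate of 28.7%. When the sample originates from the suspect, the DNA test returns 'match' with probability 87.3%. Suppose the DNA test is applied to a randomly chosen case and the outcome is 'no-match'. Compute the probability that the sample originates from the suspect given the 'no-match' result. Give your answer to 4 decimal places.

Let H be the event that the sample originates from the suspect. P(H) = 0.236, so P(¬H) = 0.764. With E the 'no-match' result, P(E|H) = 0.127 and P(E|¬H) = 0.713.
P(E) = 0.127·0.236 + 0.713·0.764 = 0.029972 + 0.54473 = 0.57470.
By Bayes' theorem, P(H|E) = 0.029972 / 0.57470 = 0.0522.

P(H | E) ≈ 0.0522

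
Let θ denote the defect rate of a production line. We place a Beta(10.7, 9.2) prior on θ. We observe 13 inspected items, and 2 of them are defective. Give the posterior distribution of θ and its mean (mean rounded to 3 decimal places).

Posterior: Beta(12.7, 20.2); mean ≈ 0.386

The binomial likelihood is conjugate to the Beta prior: with 2 successes and 11 failures, the posterior is Beta(10.7+2, 9.2+11) = Beta(12.7, 20.2).
Posterior mean = α/(α+β) = 12.7/32.9 = 0.386.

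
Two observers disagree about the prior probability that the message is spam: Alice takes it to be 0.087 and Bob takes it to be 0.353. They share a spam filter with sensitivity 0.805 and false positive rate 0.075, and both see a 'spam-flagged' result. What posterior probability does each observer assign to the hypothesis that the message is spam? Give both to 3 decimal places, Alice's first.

Alice: 0.506; Bob: 0.854

P('+'|H) = 0.805, P('+'|¬H) = 0.075.
Alice: numerator 0.805·0.087 = 0.070035; evidence = 0.070035+0.075·0.913 = 0.13851; posterior = 0.506.
Bob: numerator 0.805·0.353 = 0.28417; evidence = 0.28417+0.075·0.647 = 0.33269; posterior = 0.854.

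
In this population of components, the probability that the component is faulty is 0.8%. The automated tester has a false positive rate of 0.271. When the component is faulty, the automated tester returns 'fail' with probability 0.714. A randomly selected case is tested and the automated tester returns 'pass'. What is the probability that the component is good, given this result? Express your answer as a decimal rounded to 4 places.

Let H be the event that the component is faulty. P(H) = 0.008, so P(¬H) = 0.992. With E the 'pass' result, P(E|H) = 0.286 and P(E|¬H) = 0.729.
P(E) = 0.286·0.008 + 0.729·0.992 = 0.0022880 + 0.72317 = 0.72546.
By Bayes' theorem, P(H|E) = 0.0022880 / 0.72546 = 0.0032. Hence P(¬H|E) = 1 − 0.0032 = 0.9968.

P(¬H | E) ≈ 0.9968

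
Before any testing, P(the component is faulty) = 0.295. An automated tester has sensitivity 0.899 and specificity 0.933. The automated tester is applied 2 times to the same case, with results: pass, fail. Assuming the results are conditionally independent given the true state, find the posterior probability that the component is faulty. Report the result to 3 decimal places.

With H the event that the component is faulty, the joint likelihood of the observed sequence is P(data|H) = 0.101·0.899 = 0.090799 and P(data|¬H) = 0.933·0.067 = 0.062511.
Bayes: P(H|data) = 0.295·0.090799 / (0.295·0.090799 + 0.705·0.062511) = 0.026786/0.070856 = 0.3780.

Posterior P(H) ≈ 0.378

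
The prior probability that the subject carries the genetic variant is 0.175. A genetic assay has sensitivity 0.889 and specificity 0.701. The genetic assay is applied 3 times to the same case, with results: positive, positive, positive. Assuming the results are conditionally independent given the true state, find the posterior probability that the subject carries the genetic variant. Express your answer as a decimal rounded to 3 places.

Posterior P(H) ≈ 0.848

With H the event that the subject carries the genetic variant, the joint likelihood of the observed sequence is P(data|H) = 0.889·0.889·0.889 = 0.70260 and P(data|¬H) = 0.299·0.299·0.299 = 0.026731.
Bayes: P(H|data) = 0.175·0.70260 / (0.175·0.70260 + 0.825·0.026731) = 0.12295/0.14501 = 0.8479.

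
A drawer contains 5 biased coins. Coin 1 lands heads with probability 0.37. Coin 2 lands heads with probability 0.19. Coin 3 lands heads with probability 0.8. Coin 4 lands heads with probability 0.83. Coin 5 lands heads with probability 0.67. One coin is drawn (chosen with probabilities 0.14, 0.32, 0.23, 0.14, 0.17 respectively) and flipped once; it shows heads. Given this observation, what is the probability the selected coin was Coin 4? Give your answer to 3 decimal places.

Posterior probability ≈ 0.221

Tabulate prior·likelihood by source: [1] prior 0.14, lik 0.37, product 0.05180; [2] prior 0.32, lik 0.19, product 0.06080; [3] prior 0.23, lik 0.8, product 0.1840; [4] prior 0.14, lik 0.83, product 0.1162; [5] prior 0.17, lik 0.67, product 0.1139.
Normalizing constant = 0.52670; the posterior for Coin 4 is its product over the sum, 0.1162/0.52670 = 0.221.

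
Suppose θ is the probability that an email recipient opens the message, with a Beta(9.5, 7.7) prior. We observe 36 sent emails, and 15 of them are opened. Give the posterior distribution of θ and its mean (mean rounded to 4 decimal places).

Observing 15 successes and 21 failures updates Beta(9.5, 7.7) by adding the success and failure counts to the two shape parameters: α = 9.5+15 = 24.5, β = 7.7+21 = 28.7.
Posterior mean = α/(α+β) = 24.5/53.2 = 0.4605.

Posterior: Beta(24.5, 28.7); mean ≈ 0.4605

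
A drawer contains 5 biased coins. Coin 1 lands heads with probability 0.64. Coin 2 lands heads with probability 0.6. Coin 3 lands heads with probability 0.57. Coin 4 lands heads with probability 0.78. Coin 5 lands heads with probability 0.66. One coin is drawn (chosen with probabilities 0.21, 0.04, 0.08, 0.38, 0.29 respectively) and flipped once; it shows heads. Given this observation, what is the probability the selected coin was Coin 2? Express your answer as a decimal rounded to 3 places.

Posterior probability ≈ 0.035

P(heads|C1) = 0.64; P(heads|C2) = 0.6; P(heads|C3) = 0.57; P(heads|C4) = 0.78; P(heads|C5) = 0.66.
Prior × likelihood for each source: 0.21·0.64=0.1344, 0.04·0.6=0.02400, 0.08·0.57=0.04560, 0.38·0.78=0.2964, 0.29·0.66=0.1914. Summing gives P(heads) = 0.69180.
P(Coin 2 | heads) = 0.02400 / 0.69180 = 0.035.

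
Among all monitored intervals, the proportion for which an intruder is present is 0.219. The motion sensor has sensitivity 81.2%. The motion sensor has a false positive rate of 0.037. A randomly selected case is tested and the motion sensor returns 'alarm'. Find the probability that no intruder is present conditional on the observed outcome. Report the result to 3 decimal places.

P(¬H | E) ≈ 0.140

Let H be the event that an intruder is present. P(H) = 0.219, so P(¬H) = 0.781. With E the 'alarm' result, P(E|H) = 0.812 and P(E|¬H) = 0.037.
P(E) = 0.812·0.219 + 0.037·0.781 = 0.17783 + 0.028897 = 0.20673.
By Bayes' theorem, P(H|E) = 0.17783 / 0.20673 = 0.860. Hence P(¬H|E) = 1 − 0.860 = 0.140.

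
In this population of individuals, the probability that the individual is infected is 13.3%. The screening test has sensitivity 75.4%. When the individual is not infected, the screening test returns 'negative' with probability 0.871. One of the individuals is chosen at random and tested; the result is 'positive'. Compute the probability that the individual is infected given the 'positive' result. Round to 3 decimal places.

Let H be the event that the individual is infected. P(H) = 0.133, so P(¬H) = 0.867. With E the 'positive' result, P(E|H) = 0.754 and P(E|¬H) = 0.129.
P(E) = 0.754·0.133 + 0.129·0.867 = 0.10028 + 0.11184 = 0.21213.
By Bayes' theorem, P(H|E) = 0.10028 / 0.21213 = 0.473.

P(H | E) ≈ 0.473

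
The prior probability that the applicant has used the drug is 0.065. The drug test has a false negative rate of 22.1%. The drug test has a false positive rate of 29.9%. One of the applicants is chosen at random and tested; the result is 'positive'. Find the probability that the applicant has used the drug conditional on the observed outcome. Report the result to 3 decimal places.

Write H for 'the applicant has used the drug'. Prior odds H:¬H = 0.065/0.935 = 0.069519. For the 'positive' outcome, the likelihood ratio is 0.779/0.299 = 2.6054.
Posterior odds = 0.069519 × 2.6054 = 0.18112, so P(H|E) = 0.18112/(1+0.18112) = 0.153.

P(H | E) ≈ 0.153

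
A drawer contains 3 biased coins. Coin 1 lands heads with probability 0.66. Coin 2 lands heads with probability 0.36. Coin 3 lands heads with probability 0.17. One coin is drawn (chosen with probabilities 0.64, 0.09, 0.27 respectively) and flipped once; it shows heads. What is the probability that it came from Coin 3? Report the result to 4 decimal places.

P(heads|C1) = 0.66; P(heads|C2) = 0.36; P(heads|C3) = 0.17.
Prior × likelihood for each source: 0.64·0.66=0.4224, 0.09·0.36=0.03240, 0.27·0.17=0.04590. Summing gives P(heads) = 0.50070.
P(Coin 3 | heads) = 0.04590 / 0.50070 = 0.0917.

Posterior probability ≈ 0.0917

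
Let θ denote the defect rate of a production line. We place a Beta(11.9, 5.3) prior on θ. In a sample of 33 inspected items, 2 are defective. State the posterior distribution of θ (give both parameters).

Posterior: Beta(13.9, 36.3)

The binomial likelihood is conjugate to the Beta prior: with 2 successes and 31 failures, the posterior is Beta(11.9+2, 5.3+31) = Beta(13.9, 36.3).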